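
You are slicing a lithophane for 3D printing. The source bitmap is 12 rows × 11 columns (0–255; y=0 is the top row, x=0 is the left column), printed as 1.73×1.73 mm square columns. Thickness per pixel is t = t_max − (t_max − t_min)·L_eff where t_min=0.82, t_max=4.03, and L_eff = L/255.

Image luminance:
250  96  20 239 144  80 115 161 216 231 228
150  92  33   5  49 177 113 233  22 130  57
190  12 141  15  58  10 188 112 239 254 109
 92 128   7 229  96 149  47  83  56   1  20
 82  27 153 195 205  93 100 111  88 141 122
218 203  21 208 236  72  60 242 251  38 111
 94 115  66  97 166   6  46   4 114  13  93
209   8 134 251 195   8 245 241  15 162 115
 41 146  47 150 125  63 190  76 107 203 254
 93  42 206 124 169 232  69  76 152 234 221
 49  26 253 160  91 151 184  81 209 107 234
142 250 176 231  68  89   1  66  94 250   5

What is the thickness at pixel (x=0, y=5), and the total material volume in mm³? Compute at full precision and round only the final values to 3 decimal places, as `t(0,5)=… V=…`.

span = t_max - t_min = 4.03 - 0.82 = 3.210
L(0,5) = 218, L_eff = 218/255 = 0.854902
t(0,5) = 4.03 - 3.210·0.854902 = 1.286
Σt over all 12·11 pixels = 325.664
V = pitch²·Σt = 1.73²·325.664 = 974.680

t(0,5)=1.286 V=974.680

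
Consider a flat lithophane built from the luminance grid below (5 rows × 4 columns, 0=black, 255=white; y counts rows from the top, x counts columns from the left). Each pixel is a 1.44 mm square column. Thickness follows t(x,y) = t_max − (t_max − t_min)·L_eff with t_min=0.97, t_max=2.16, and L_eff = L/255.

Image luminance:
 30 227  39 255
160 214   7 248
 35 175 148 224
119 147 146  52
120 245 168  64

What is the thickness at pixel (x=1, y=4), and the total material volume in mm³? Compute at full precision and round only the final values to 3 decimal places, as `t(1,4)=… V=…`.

span = t_max - t_min = 2.16 - 0.97 = 1.190
L(1,4) = 245, L_eff = 245/255 = 0.960784
t(1,4) = 2.16 - 1.190·0.960784 = 1.017
Σt over all 5·4 pixels = 30.026
V = pitch²·Σt = 1.44²·30.026 = 62.262

t(1,4)=1.017 V=62.262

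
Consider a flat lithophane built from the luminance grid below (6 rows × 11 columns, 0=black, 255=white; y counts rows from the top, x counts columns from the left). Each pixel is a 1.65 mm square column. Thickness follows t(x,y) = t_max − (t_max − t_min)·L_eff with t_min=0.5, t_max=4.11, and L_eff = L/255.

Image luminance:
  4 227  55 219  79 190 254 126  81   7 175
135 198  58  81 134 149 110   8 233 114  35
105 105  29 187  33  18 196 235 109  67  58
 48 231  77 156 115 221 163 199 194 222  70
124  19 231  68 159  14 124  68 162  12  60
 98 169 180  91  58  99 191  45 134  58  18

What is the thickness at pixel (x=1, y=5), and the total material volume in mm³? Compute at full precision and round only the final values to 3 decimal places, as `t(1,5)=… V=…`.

t(1,5)=1.717 V=442.040

span = t_max - t_min = 4.11 - 0.5 = 3.610
L(1,5) = 169, L_eff = 169/255 = 0.662745
t(1,5) = 4.11 - 3.610·0.662745 = 1.717
Σt over all 6·11 pixels = 690053/4250 ≈ 162.3654118
V = pitch²·Σt = 1.65²·690053/4250 = 442.040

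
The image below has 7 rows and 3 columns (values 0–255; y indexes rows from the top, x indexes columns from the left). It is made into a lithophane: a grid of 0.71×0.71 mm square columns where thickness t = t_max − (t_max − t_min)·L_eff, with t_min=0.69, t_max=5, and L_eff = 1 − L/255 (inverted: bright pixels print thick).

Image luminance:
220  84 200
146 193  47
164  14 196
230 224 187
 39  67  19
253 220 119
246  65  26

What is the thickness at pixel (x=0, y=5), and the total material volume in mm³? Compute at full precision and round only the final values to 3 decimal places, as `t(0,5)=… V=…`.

t(0,5)=4.966 V=32.516

span = t_max - t_min = 5 - 0.69 = 4.310
L(0,5) = 253, L_eff = 1 - 253/255 = 0.007843 (inverted)
t(0,5) = 5 - 4.310·0.007843 = 4.966
Σt over all 7·3 pixels = 411206/6375 ≈ 64.5029020
V = pitch²·Σt = 0.71²·411206/6375 = 32.516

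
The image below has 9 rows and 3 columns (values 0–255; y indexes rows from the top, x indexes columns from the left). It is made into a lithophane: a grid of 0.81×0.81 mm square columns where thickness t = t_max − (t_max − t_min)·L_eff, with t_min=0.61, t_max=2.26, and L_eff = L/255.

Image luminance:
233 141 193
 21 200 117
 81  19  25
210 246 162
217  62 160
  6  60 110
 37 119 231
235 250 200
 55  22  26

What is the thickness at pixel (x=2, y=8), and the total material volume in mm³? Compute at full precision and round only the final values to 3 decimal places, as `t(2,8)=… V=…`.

t(2,8)=2.092 V=25.440

span = t_max - t_min = 2.26 - 0.61 = 1.650
L(2,8) = 26, L_eff = 26/255 = 0.101961
t(2,8) = 2.26 - 1.650·0.101961 = 2.092
Σt over all 9·3 pixels = 16479/425 ≈ 38.7741176
V = pitch²·Σt = 0.81²·16479/425 = 25.440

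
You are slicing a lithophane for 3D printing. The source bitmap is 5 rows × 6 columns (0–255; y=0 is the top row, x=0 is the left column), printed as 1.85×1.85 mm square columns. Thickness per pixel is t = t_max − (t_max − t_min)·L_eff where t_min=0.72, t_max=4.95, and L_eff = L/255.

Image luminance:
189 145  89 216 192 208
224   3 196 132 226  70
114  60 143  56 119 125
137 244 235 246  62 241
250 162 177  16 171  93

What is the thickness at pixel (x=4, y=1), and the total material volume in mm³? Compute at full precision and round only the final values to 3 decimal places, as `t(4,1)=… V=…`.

span = t_max - t_min = 4.95 - 0.72 = 4.230
L(4,1) = 226, L_eff = 226/255 = 0.886275
t(4,1) = 4.95 - 4.230·0.886275 = 1.201
Σt over all 5·6 pixels = 621969/8500 ≈ 73.1728235
V = pitch²·Σt = 1.85²·621969/8500 = 250.434

t(4,1)=1.201 V=250.434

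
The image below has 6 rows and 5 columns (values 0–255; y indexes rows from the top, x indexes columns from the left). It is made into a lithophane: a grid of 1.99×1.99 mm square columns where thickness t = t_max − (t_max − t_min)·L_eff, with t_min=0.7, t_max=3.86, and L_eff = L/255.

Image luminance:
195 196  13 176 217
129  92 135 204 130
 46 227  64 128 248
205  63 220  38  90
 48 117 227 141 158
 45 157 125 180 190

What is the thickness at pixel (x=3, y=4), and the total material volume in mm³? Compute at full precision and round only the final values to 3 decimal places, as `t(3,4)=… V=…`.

t(3,4)=2.113 V=252.272

span = t_max - t_min = 3.86 - 0.7 = 3.160
L(3,4) = 141, L_eff = 141/255 = 0.552941
t(3,4) = 3.86 - 3.160·0.552941 = 2.113
Σt over all 6·5 pixels = 406109/6375 ≈ 63.7033725
V = pitch²·Σt = 1.99²·406109/6375 = 252.272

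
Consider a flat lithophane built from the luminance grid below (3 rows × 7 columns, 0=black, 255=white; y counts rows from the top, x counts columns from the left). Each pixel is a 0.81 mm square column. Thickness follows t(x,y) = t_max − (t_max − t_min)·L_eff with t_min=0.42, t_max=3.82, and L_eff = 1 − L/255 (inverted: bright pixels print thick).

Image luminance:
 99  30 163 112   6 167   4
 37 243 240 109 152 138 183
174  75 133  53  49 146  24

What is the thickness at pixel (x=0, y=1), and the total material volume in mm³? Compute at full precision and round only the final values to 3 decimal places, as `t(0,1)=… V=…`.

span = t_max - t_min = 3.82 - 0.42 = 3.400
L(0,1) = 37, L_eff = 1 - 37/255 = 0.854902 (inverted)
t(0,1) = 3.82 - 3.400·0.854902 = 0.913
Σt over all 3·7 pixels = 39.98
V = pitch²·Σt = 0.81²·39.98 = 26.231

t(0,1)=0.913 V=26.231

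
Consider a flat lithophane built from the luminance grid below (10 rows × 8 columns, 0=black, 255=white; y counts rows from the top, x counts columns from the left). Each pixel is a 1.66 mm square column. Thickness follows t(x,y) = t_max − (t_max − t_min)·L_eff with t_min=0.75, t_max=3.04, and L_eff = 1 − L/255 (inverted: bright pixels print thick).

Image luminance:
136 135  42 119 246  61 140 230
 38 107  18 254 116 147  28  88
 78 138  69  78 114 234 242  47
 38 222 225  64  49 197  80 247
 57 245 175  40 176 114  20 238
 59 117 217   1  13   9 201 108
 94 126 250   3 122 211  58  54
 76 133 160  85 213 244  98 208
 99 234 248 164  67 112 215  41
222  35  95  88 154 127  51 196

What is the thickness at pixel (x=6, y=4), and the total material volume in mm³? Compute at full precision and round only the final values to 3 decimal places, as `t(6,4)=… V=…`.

t(6,4)=0.930 V=415.274

span = t_max - t_min = 3.04 - 0.75 = 2.290
L(6,4) = 20, L_eff = 1 - 20/255 = 0.921569 (inverted)
t(6,4) = 3.04 - 2.290·0.921569 = 0.930
Σt over all 10·8 pixels = 38429/255 ≈ 150.7019608
V = pitch²·Σt = 1.66²·38429/255 = 415.274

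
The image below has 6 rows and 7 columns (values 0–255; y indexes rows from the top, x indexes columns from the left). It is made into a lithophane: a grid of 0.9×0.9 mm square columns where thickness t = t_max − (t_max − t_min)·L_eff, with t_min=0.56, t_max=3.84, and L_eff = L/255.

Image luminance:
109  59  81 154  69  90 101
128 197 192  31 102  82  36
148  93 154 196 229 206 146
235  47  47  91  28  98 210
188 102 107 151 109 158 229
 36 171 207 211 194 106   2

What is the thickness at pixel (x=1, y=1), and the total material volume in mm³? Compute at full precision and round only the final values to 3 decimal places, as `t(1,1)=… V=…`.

span = t_max - t_min = 3.84 - 0.56 = 3.280
L(1,1) = 197, L_eff = 197/255 = 0.772549
t(1,1) = 3.84 - 3.280·0.772549 = 1.306
Σt over all 6·7 pixels = 23644/255 ≈ 92.7215686
V = pitch²·Σt = 0.9²·23644/255 = 75.104

t(1,1)=1.306 V=75.104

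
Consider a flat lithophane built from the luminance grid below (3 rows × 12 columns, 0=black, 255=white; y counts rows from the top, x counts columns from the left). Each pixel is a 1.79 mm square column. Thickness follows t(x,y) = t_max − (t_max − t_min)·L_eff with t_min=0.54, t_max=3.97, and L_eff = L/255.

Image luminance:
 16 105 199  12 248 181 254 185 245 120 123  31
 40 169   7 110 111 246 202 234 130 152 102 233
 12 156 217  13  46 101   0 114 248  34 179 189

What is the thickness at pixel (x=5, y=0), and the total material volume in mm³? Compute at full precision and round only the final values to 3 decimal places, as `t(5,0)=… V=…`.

span = t_max - t_min = 3.97 - 0.54 = 3.430
L(5,0) = 181, L_eff = 181/255 = 0.709804
t(5,0) = 3.97 - 3.430·0.709804 = 1.535
Σt over all 3·12 pixels = 167534/2125 ≈ 78.8395294
V = pitch²·Σt = 1.79²·167534/2125 = 252.610

t(5,0)=1.535 V=252.610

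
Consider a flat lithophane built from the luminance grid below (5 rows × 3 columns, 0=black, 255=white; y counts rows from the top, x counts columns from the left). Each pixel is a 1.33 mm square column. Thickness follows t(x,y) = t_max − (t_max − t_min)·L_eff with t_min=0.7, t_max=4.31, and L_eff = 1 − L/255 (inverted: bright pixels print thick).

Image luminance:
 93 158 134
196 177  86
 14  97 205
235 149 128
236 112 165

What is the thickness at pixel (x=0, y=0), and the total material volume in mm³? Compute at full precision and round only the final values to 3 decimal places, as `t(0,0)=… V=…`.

t(0,0)=2.017 V=73.290

span = t_max - t_min = 4.31 - 0.7 = 3.610
L(0,0) = 93, L_eff = 1 - 93/255 = 0.635294 (inverted)
t(0,0) = 4.31 - 3.610·0.635294 = 2.017
Σt over all 5·3 pixels = 211307/5100 ≈ 41.4327451
V = pitch²·Σt = 1.33²·211307/5100 = 73.290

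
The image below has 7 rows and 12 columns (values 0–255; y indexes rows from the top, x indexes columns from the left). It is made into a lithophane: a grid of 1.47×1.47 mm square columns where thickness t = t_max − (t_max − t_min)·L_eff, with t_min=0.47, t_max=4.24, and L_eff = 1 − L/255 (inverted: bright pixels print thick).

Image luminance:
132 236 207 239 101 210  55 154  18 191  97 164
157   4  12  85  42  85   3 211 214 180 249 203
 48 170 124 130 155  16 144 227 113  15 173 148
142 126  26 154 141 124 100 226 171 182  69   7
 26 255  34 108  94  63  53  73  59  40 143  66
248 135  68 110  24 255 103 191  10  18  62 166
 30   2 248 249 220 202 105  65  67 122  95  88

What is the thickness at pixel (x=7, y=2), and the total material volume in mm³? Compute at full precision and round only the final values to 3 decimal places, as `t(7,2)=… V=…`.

t(7,2)=3.826 V=407.247

span = t_max - t_min = 4.24 - 0.47 = 3.770
L(7,2) = 227, L_eff = 1 - 227/255 = 0.109804 (inverted)
t(7,2) = 4.24 - 3.770·0.109804 = 3.826
Σt over all 7·12 pixels = 1601923/8500 ≈ 188.4615294
V = pitch²·Σt = 1.47²·1601923/8500 = 407.247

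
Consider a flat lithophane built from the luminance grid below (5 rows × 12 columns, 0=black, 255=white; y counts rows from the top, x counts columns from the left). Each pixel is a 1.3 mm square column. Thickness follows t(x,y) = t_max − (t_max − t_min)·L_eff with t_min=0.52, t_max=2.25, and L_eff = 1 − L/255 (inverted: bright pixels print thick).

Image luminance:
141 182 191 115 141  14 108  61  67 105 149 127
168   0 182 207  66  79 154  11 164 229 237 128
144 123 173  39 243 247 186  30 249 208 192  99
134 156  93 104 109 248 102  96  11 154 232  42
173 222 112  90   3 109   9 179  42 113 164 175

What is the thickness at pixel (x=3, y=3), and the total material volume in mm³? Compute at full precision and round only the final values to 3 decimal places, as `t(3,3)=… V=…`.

t(3,3)=1.226 V=142.514

span = t_max - t_min = 2.25 - 0.52 = 1.730
L(3,3) = 104, L_eff = 1 - 104/255 = 0.592157 (inverted)
t(3,3) = 2.25 - 1.730·0.592157 = 1.226
Σt over all 5·12 pixels = 2150363/25500 ≈ 84.3279608
V = pitch²·Σt = 1.3²·2150363/25500 = 142.514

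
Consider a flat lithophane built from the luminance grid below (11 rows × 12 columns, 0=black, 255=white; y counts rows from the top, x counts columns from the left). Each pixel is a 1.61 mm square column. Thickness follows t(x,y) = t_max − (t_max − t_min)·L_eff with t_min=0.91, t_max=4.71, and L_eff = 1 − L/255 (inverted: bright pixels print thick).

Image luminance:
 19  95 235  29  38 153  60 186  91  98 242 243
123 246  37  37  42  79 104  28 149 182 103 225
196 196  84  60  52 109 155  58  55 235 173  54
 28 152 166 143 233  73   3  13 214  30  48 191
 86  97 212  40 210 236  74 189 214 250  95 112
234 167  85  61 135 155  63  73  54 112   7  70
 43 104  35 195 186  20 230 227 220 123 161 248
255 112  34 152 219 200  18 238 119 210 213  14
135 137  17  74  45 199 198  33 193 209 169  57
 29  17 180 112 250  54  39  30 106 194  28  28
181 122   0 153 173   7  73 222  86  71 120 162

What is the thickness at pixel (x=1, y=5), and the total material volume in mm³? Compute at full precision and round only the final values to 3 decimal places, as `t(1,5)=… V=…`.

span = t_max - t_min = 4.71 - 0.91 = 3.800
L(1,5) = 167, L_eff = 1 - 167/255 = 0.345098 (inverted)
t(1,5) = 4.71 - 3.800·0.345098 = 3.399
Σt over all 11·12 pixels = 458578/1275 ≈ 359.6690196
V = pitch²·Σt = 1.61²·458578/1275 = 932.298

t(1,5)=3.399 V=932.298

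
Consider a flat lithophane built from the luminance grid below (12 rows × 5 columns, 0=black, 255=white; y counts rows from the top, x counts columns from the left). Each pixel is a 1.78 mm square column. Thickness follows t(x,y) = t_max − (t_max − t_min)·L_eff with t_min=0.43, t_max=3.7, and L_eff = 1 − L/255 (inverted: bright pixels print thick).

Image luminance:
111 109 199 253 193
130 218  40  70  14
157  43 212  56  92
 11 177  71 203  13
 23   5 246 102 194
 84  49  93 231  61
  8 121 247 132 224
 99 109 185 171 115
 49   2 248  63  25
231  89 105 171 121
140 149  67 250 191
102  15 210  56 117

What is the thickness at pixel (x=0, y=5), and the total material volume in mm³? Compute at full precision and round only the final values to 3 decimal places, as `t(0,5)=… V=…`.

span = t_max - t_min = 3.7 - 0.43 = 3.270
L(0,5) = 84, L_eff = 1 - 84/255 = 0.670588 (inverted)
t(0,5) = 3.7 - 3.270·0.670588 = 1.507
Σt over all 12·5 pixels = 252987/2125 ≈ 119.0527059
V = pitch²·Σt = 1.78²·252987/2125 = 377.207

t(0,5)=1.507 V=377.207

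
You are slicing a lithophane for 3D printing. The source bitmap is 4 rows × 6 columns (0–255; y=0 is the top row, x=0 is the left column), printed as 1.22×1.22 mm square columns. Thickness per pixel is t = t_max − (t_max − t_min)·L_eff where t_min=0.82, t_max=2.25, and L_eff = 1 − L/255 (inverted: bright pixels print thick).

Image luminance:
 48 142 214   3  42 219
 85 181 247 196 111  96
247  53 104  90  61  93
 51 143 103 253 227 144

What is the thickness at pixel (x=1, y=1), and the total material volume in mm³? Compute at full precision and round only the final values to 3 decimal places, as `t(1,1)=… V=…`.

t(1,1)=1.835 V=55.609

span = t_max - t_min = 2.25 - 0.82 = 1.430
L(1,1) = 181, L_eff = 1 - 181/255 = 0.290196 (inverted)
t(1,1) = 2.25 - 1.430·0.290196 = 1.835
Σt over all 4·6 pixels = 317573/8500 ≈ 37.3615294
V = pitch²·Σt = 1.22²·317573/8500 = 55.609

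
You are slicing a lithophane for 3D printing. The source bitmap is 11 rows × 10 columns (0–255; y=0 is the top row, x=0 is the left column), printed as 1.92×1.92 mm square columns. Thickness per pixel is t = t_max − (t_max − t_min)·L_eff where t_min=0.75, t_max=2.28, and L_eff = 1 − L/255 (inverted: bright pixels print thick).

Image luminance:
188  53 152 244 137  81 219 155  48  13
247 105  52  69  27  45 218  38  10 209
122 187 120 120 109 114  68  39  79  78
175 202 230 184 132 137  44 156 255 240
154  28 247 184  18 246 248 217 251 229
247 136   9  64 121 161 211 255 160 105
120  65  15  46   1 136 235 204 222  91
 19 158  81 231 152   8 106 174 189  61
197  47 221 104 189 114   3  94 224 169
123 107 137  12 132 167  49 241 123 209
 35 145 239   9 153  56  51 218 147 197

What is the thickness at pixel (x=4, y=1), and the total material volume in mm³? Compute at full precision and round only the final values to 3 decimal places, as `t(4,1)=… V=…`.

t(4,1)=0.912 V=627.455

span = t_max - t_min = 2.28 - 0.75 = 1.530
L(4,1) = 27, L_eff = 1 - 27/255 = 0.894118 (inverted)
t(4,1) = 2.28 - 1.530·0.894118 = 0.912
Σt over all 11·10 pixels = 170.208
V = pitch²·Σt = 1.92²·170.208 = 627.455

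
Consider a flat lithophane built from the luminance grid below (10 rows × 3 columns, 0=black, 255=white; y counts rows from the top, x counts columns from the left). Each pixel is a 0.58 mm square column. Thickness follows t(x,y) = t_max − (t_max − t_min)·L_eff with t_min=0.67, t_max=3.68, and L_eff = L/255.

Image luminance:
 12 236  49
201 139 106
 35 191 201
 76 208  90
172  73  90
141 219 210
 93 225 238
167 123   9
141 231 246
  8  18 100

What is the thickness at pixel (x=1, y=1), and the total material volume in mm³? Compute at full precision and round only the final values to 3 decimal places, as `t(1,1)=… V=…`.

t(1,1)=2.039 V=21.065

span = t_max - t_min = 3.68 - 0.67 = 3.010
L(1,1) = 139, L_eff = 139/255 = 0.545098
t(1,1) = 3.68 - 3.010·0.545098 = 2.039
Σt over all 10·3 pixels = 399188/6375 ≈ 62.6177255
V = pitch²·Σt = 0.58²·399188/6375 = 21.065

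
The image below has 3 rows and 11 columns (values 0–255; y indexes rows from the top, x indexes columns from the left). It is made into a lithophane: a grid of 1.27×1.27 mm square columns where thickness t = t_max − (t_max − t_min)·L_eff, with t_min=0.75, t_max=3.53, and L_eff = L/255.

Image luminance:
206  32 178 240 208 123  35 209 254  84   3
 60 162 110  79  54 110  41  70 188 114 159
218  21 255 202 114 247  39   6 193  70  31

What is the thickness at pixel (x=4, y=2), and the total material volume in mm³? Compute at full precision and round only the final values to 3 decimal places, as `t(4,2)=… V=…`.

span = t_max - t_min = 3.53 - 0.75 = 2.780
L(4,2) = 114, L_eff = 114/255 = 0.447059
t(4,2) = 3.53 - 2.780·0.447059 = 2.287
Σt over all 3·11 pixels = 73061/1020 ≈ 71.6284314
V = pitch²·Σt = 1.27²·73061/1020 = 115.529

t(4,2)=2.287 V=115.529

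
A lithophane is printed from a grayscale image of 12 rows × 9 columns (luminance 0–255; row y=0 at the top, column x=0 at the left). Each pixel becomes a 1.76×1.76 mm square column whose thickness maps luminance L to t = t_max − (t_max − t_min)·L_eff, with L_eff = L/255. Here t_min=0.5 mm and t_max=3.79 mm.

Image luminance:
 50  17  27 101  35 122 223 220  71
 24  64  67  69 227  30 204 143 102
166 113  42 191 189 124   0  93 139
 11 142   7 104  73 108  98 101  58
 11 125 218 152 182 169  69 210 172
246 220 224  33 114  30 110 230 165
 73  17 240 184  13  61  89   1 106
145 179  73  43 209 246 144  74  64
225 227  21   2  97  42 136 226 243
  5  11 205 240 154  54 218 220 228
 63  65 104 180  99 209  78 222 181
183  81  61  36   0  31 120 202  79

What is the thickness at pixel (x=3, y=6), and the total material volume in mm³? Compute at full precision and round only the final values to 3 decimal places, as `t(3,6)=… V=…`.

span = t_max - t_min = 3.79 - 0.5 = 3.290
L(3,6) = 184, L_eff = 184/255 = 0.721569
t(3,6) = 3.79 - 3.290·0.721569 = 1.416
Σt over all 12·9 pixels = 520407/2125 ≈ 244.8974118
V = pitch²·Σt = 1.76²·520407/2125 = 758.594

t(3,6)=1.416 V=758.594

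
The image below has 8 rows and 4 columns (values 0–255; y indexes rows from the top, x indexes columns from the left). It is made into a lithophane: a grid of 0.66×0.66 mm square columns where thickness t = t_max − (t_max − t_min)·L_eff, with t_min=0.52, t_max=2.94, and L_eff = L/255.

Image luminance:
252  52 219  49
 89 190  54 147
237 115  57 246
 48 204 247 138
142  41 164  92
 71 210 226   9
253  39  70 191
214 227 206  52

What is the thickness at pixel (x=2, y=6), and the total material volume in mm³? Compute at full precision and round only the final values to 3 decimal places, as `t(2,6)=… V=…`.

t(2,6)=2.276 V=22.168

span = t_max - t_min = 2.94 - 0.52 = 2.420
L(2,6) = 70, L_eff = 70/255 = 0.274510
t(2,6) = 2.94 - 2.420·0.274510 = 2.276
Σt over all 8·4 pixels = 216283/4250 ≈ 50.8901176
V = pitch²·Σt = 0.66²·216283/4250 = 22.168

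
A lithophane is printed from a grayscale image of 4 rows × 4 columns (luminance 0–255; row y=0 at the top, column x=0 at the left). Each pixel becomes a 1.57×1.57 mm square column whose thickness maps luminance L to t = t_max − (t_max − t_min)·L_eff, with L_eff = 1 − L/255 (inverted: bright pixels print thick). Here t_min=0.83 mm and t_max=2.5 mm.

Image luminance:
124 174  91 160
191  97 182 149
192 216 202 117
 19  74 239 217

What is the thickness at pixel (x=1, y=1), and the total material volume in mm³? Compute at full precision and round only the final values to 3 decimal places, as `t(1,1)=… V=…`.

t(1,1)=1.465 V=72.187

span = t_max - t_min = 2.5 - 0.83 = 1.670
L(1,1) = 97, L_eff = 1 - 97/255 = 0.619608 (inverted)
t(1,1) = 2.5 - 1.670·0.619608 = 1.465
Σt over all 4·4 pixels = 186697/6375 ≈ 29.2858039
V = pitch²·Σt = 1.57²·186697/6375 = 72.187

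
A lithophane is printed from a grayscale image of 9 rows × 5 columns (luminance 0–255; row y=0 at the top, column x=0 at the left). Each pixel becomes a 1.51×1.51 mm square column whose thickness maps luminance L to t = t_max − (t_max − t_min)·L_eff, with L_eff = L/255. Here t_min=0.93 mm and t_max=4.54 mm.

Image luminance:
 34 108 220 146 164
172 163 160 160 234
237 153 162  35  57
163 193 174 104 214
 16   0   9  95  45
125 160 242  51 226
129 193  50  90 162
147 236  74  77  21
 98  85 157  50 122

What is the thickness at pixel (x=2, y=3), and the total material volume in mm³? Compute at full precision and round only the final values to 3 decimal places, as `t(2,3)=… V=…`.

span = t_max - t_min = 4.54 - 0.93 = 3.610
L(2,3) = 174, L_eff = 174/255 = 0.682353
t(2,3) = 4.54 - 3.610·0.682353 = 2.077
Σt over all 9·5 pixels = 3147257/25500 ≈ 123.4218431
V = pitch²·Σt = 1.51²·3147257/25500 = 281.414

t(2,3)=2.077 V=281.414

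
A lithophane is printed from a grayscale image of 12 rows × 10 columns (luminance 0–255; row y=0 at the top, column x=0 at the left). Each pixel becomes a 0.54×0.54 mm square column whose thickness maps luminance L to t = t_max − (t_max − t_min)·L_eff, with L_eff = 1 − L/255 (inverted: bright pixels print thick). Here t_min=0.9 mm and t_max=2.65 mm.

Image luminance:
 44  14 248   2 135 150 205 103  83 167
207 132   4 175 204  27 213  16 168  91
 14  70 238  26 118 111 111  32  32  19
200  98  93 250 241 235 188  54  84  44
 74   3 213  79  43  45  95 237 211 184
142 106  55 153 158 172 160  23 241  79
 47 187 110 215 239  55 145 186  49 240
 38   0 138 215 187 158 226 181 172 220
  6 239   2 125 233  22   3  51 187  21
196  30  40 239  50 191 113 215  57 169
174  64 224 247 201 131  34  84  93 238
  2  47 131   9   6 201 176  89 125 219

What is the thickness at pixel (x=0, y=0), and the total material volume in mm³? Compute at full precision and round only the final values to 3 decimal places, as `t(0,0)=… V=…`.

t(0,0)=1.202 V=61.132

span = t_max - t_min = 2.65 - 0.9 = 1.750
L(0,0) = 44, L_eff = 1 - 44/255 = 0.827451 (inverted)
t(0,0) = 2.65 - 1.750·0.827451 = 1.202
Σt over all 12·10 pixels = 71279/340 ≈ 209.6441176
V = pitch²·Σt = 0.54²·71279/340 = 61.132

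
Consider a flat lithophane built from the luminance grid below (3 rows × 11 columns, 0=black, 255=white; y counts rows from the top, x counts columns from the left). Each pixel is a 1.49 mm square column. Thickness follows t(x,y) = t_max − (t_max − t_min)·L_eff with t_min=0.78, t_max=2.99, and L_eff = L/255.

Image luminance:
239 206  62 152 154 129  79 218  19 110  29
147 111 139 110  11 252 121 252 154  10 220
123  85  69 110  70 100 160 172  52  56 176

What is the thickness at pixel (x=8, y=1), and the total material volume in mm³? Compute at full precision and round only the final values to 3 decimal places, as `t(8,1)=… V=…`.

t(8,1)=1.655 V=140.227

span = t_max - t_min = 2.99 - 0.78 = 2.210
L(8,1) = 154, L_eff = 154/255 = 0.603922
t(8,1) = 2.99 - 2.210·0.603922 = 1.655
Σt over all 3·11 pixels = 23686/375 ≈ 63.1626667
V = pitch²·Σt = 1.49²·23686/375 = 140.227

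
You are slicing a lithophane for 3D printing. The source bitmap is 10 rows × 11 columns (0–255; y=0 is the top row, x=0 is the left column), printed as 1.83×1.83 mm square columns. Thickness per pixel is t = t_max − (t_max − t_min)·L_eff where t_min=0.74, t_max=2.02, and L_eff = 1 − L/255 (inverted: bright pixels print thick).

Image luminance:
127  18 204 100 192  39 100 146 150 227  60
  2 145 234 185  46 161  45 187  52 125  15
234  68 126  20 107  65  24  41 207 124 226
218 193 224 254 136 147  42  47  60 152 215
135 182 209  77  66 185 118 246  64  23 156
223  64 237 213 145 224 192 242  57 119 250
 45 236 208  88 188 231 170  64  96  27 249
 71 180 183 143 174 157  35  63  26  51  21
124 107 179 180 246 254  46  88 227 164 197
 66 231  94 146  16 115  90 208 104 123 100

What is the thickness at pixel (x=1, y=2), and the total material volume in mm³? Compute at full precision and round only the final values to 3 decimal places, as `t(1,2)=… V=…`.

t(1,2)=1.081 V=520.181

span = t_max - t_min = 2.02 - 0.74 = 1.280
L(1,2) = 68, L_eff = 1 - 68/255 = 0.733333 (inverted)
t(1,2) = 2.02 - 1.280·0.733333 = 1.081
Σt over all 10·11 pixels = 990221/6375 ≈ 155.3287843
V = pitch²·Σt = 1.83²·990221/6375 = 520.181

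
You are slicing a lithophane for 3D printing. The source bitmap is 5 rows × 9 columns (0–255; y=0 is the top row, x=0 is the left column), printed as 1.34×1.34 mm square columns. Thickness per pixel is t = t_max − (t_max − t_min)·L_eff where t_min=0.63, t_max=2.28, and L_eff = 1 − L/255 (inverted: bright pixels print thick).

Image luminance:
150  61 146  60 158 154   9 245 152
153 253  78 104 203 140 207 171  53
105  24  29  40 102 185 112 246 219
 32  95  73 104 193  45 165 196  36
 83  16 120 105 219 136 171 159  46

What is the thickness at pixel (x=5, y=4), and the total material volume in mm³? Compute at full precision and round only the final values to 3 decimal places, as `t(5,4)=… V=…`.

t(5,4)=1.510 V=115.423

span = t_max - t_min = 2.28 - 0.63 = 1.650
L(5,4) = 136, L_eff = 1 - 136/255 = 0.466667 (inverted)
t(5,4) = 2.28 - 1.650·0.466667 = 1.510
Σt over all 5·9 pixels = 54639/850 ≈ 64.2811765
V = pitch²·Σt = 1.34²·54639/850 = 115.423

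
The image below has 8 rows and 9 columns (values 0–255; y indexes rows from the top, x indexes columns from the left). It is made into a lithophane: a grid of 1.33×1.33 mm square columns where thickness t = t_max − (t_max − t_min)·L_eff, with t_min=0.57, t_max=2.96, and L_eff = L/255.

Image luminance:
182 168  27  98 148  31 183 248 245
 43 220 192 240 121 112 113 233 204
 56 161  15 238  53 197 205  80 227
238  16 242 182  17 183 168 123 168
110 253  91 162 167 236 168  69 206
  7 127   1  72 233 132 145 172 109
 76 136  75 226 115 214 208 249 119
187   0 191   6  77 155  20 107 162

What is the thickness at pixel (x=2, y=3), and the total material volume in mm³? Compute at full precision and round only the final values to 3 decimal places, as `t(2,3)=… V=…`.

t(2,3)=0.692 V=208.544

span = t_max - t_min = 2.96 - 0.57 = 2.390
L(2,3) = 242, L_eff = 242/255 = 0.949020
t(2,3) = 2.96 - 2.390·0.949020 = 0.692
Σt over all 8·9 pixels = 150316/1275 ≈ 117.8949020
V = pitch²·Σt = 1.33²·150316/1275 = 208.544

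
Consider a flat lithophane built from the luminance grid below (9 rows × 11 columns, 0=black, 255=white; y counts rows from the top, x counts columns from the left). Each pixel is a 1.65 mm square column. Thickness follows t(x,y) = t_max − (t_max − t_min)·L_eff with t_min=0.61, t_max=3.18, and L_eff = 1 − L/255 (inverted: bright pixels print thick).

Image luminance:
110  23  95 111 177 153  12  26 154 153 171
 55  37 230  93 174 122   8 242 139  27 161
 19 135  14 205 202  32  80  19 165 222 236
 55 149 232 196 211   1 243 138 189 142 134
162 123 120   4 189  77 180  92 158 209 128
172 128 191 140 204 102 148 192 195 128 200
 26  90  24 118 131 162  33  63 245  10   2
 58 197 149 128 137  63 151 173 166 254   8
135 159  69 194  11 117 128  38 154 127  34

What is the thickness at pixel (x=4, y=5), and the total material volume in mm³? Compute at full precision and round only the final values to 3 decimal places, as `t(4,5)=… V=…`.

span = t_max - t_min = 3.18 - 0.61 = 2.570
L(4,5) = 204, L_eff = 1 - 204/255 = 0.200000 (inverted)
t(4,5) = 3.18 - 2.570·0.200000 = 2.666
Σt over all 9·11 pixels = 1565987/8500 ≈ 184.2337647
V = pitch²·Σt = 1.65²·1565987/8500 = 501.576

t(4,5)=2.666 V=501.576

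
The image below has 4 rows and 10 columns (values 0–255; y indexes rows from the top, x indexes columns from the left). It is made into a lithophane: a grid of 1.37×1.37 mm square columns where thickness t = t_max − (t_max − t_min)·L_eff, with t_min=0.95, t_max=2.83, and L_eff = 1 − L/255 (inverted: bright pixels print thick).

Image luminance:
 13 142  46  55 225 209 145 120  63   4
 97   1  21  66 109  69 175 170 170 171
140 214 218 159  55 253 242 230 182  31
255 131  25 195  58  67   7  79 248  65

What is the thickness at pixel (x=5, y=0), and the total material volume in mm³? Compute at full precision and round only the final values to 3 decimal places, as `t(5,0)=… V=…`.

t(5,0)=2.491 V=139.472

span = t_max - t_min = 2.83 - 0.95 = 1.880
L(5,0) = 209, L_eff = 1 - 209/255 = 0.180392 (inverted)
t(5,0) = 2.83 - 1.880·0.180392 = 2.491
Σt over all 4·10 pixels = 18949/255 ≈ 74.3098039
V = pitch²·Σt = 1.37²·18949/255 = 139.472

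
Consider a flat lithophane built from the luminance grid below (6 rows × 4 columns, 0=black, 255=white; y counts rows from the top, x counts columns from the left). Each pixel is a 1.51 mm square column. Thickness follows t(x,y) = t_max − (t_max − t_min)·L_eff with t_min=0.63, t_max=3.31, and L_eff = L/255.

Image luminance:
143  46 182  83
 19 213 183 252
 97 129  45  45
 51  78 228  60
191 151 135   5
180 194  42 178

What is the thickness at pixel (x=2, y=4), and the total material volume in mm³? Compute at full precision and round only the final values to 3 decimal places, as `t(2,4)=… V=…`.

t(2,4)=1.891 V=110.918

span = t_max - t_min = 3.31 - 0.63 = 2.680
L(2,4) = 135, L_eff = 135/255 = 0.529412
t(2,4) = 3.31 - 2.680·0.529412 = 1.891
Σt over all 6·4 pixels = 62024/1275 ≈ 48.6462745
V = pitch²·Σt = 1.51²·62024/1275 = 110.918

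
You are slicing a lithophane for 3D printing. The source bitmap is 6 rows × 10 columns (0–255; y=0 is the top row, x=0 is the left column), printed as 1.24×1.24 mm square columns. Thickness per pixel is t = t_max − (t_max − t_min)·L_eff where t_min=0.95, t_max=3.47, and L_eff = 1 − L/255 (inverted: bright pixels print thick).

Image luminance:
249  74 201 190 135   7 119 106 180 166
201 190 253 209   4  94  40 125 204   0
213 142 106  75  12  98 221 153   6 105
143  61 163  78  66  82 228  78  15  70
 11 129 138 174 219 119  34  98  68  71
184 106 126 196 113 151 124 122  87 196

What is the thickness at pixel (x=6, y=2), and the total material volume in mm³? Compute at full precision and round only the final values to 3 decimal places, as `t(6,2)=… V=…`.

t(6,2)=3.134 V=198.993

span = t_max - t_min = 3.47 - 0.95 = 2.520
L(6,2) = 221, L_eff = 1 - 221/255 = 0.133333 (inverted)
t(6,2) = 3.47 - 2.520·0.133333 = 3.134
Σt over all 6·10 pixels = 275013/2125 ≈ 129.4178824
V = pitch²·Σt = 1.24²·275013/2125 = 198.993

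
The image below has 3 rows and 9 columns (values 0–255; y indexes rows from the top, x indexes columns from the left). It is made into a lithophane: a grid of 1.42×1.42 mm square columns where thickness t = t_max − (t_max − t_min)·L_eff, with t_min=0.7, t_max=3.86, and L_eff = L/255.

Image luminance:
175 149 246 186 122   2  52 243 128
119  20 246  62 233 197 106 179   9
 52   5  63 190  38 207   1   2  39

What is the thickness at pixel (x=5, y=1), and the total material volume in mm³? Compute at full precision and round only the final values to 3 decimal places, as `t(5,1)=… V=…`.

span = t_max - t_min = 3.86 - 0.7 = 3.160
L(5,1) = 197, L_eff = 197/255 = 0.772549
t(5,1) = 3.86 - 3.160·0.772549 = 1.419
Σt over all 3·9 pixels = 843587/12750 ≈ 66.1636863
V = pitch²·Σt = 1.42²·843587/12750 = 133.412

t(5,1)=1.419 V=133.412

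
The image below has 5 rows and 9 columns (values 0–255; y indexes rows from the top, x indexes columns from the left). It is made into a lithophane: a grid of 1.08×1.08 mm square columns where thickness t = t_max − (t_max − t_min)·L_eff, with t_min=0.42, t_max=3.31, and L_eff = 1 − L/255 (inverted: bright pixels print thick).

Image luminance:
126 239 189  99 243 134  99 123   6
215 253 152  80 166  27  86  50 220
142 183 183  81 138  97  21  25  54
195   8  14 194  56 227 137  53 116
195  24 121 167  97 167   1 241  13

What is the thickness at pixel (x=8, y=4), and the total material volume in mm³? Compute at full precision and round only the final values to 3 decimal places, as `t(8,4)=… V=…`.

t(8,4)=0.567 V=94.182

span = t_max - t_min = 3.31 - 0.42 = 2.890
L(8,4) = 13, L_eff = 1 - 13/255 = 0.949020 (inverted)
t(8,4) = 3.31 - 2.890·0.949020 = 0.567
Σt over all 5·9 pixels = 80.746
V = pitch²·Σt = 1.08²·80.746 = 94.182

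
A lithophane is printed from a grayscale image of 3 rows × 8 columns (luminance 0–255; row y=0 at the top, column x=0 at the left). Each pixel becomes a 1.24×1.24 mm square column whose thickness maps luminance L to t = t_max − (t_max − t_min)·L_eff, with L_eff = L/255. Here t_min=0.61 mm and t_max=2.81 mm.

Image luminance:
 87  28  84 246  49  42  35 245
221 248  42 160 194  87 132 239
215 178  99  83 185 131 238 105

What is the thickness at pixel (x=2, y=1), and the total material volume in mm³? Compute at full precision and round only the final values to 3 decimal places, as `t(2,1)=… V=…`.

span = t_max - t_min = 2.81 - 0.61 = 2.200
L(2,1) = 42, L_eff = 42/255 = 0.164706
t(2,1) = 2.81 - 2.200·0.164706 = 2.448
Σt over all 3·8 pixels = 48883/1275 ≈ 38.3396078
V = pitch²·Σt = 1.24²·48883/1275 = 58.951

t(2,1)=2.448 V=58.951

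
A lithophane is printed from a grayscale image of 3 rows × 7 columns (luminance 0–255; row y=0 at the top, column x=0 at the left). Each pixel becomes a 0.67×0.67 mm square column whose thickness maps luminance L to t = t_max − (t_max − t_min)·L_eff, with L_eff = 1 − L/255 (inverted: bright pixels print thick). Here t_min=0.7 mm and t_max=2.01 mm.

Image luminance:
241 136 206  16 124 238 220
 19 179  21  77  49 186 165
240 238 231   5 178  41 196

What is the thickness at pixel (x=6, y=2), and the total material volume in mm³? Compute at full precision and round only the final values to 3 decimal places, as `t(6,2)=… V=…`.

span = t_max - t_min = 2.01 - 0.7 = 1.310
L(6,2) = 196, L_eff = 1 - 196/255 = 0.231373 (inverted)
t(6,2) = 2.01 - 1.310·0.231373 = 1.707
Σt over all 3·7 pixels = 64053/2125 ≈ 30.1425882
V = pitch²·Σt = 0.67²·64053/2125 = 13.531

t(6,2)=1.707 V=13.531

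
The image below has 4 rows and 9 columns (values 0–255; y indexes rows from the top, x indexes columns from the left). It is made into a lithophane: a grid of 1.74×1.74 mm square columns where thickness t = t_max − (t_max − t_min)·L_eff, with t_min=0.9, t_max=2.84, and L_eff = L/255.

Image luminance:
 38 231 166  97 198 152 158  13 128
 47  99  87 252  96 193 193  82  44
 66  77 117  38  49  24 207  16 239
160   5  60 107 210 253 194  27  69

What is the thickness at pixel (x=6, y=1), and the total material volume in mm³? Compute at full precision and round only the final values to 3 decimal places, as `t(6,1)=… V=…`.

t(6,1)=1.372 V=212.985

span = t_max - t_min = 2.84 - 0.9 = 1.940
L(6,1) = 193, L_eff = 193/255 = 0.756863
t(6,1) = 2.84 - 1.940·0.756863 = 1.372
Σt over all 4·9 pixels = 448468/6375 ≈ 70.3479216
V = pitch²·Σt = 1.74²·448468/6375 = 212.985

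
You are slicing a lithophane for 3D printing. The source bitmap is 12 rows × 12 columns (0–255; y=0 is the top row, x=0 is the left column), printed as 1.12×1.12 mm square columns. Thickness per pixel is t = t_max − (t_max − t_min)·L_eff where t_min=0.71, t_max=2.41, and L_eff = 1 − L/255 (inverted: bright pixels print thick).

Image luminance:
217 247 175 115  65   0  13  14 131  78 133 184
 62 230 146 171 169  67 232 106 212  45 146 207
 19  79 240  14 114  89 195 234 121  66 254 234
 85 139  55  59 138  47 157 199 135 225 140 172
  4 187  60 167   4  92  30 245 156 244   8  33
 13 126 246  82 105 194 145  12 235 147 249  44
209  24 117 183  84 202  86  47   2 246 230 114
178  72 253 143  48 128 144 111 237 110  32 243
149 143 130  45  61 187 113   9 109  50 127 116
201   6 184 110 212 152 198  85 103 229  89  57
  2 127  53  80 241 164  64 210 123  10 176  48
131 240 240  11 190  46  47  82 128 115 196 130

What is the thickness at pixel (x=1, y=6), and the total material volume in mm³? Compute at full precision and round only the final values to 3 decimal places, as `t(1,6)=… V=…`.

t(1,6)=0.870 V=280.158

span = t_max - t_min = 2.41 - 0.71 = 1.700
L(1,6) = 24, L_eff = 1 - 24/255 = 0.905882 (inverted)
t(1,6) = 2.41 - 1.700·0.905882 = 0.870
Σt over all 12·12 pixels = 223.34
V = pitch²·Σt = 1.12²·223.34 = 280.158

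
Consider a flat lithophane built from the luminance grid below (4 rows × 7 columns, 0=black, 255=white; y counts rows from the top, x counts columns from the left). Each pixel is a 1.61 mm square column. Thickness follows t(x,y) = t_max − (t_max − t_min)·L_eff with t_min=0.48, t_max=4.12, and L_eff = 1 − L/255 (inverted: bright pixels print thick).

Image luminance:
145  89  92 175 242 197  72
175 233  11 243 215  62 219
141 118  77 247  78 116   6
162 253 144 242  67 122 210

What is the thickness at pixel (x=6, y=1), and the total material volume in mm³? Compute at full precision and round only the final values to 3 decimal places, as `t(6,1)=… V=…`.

t(6,1)=3.606 V=188.503

span = t_max - t_min = 4.12 - 0.48 = 3.640
L(6,1) = 219, L_eff = 1 - 219/255 = 0.141176 (inverted)
t(6,1) = 4.12 - 3.640·0.141176 = 3.606
Σt over all 4·7 pixels = 463603/6375 ≈ 72.7220392
V = pitch²·Σt = 1.61²·463603/6375 = 188.503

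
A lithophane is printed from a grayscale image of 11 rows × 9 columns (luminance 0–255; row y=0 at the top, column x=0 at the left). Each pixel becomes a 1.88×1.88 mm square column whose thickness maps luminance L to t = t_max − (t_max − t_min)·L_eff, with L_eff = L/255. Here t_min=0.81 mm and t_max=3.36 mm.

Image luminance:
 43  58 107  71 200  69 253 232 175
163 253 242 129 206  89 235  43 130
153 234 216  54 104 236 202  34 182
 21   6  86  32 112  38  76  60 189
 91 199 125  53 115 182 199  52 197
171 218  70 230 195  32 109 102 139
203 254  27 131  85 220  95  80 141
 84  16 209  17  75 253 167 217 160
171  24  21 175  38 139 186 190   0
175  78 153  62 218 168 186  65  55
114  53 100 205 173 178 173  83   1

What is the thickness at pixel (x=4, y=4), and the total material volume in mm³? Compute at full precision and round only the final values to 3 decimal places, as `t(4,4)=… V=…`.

span = t_max - t_min = 3.36 - 0.81 = 2.550
L(4,4) = 115, L_eff = 115/255 = 0.450980
t(4,4) = 3.36 - 2.550·0.450980 = 2.210
Σt over all 11·9 pixels = 204.34
V = pitch²·Σt = 1.88²·204.34 = 722.219

t(4,4)=2.210 V=722.219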